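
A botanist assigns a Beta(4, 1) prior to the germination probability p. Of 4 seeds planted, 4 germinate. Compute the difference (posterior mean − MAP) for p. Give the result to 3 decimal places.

Posterior: Beta(4+4, 1+0) = Beta(8, 1).
Since β = 1 ≤ 1 and α > 1, the Beta density is monotone increasing on [0,1]; the mode is at 1.
Mean = 8/(8+1) = 0.889.
Difference = 0.889 − 1.000 = -0.111.

-0.111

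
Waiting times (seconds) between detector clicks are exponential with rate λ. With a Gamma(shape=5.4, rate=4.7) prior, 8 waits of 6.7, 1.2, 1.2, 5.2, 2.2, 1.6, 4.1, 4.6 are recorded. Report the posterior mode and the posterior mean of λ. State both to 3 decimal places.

MAP: 0.394. Posterior mean: 0.425.

Σ times = 26.8. Posterior: Gamma(shape = 5.4+8 = 13.4, rate = 4.7+26.8 = 31.5).
Mode = (α−1)/β = 12.4/31.5 = 0.394.
Mean = α/β = 13.4/31.5 = 0.425.
Right-skewed posterior ⇒ mode < mean.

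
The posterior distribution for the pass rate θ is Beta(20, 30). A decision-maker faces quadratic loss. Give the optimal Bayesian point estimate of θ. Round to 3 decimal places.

Mode = (20−1)/(20+30−2) = 19/48 = 0.396.
Mean = 20/(20+30) = 20/50 = 0.400.
Quadratic loss ⇒ the optimal estimator is the posterior mean.

0.400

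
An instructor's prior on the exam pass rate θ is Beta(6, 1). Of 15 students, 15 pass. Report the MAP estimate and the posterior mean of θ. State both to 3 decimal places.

MAP = 1.000; posterior mean = 0.955

Posterior: Beta(6+15, 1+0) = Beta(21, 1).
Since β = 1 ≤ 1 and α > 1, the Beta density is monotone increasing on [0,1]; the mode is at 1.
Mean = 21/(21+1) = 0.955.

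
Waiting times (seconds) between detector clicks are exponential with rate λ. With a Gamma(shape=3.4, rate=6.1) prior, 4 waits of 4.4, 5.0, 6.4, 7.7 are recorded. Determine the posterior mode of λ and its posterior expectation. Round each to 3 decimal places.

MAP: 0.216. Posterior mean: 0.250.

Σ times = 23.5. Posterior: Gamma(shape = 3.4+4 = 7.4, rate = 6.1+23.5 = 29.6).
Mode = (α−1)/β = 6.4/29.6 = 0.216.
Mean = α/β = 7.4/29.6 = 0.250.
Right-skewed posterior ⇒ mode < mean.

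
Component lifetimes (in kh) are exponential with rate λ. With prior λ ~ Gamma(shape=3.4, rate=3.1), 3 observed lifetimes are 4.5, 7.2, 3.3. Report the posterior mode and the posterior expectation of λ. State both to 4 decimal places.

Σ times = 15.0. Posterior: Gamma(shape = 3.4+3 = 6.4, rate = 3.1+15.0 = 18.1).
Mode = (α−1)/β = 5.4/18.1 = 0.2983.
Mean = α/β = 6.4/18.1 = 0.3536.

MAP = 0.2983; posterior mean = 0.3536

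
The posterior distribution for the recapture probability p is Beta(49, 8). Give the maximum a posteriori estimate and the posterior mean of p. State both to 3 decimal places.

MAP: 0.873. Posterior mean: 0.860.

Mode = (49−1)/(49+8−2) = 48/55 = 0.873.
Mean = 49/(49+8) = 49/57 = 0.860.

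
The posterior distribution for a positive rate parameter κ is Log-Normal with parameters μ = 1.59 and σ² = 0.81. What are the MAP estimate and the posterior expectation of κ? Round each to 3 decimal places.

Mode = exp(μ − σ²) = exp(0.78) = 2.181.
Mean = exp(μ + σ²/2) = exp(1.995) = 7.352.

MAP = 2.181, posterior mean = 7.352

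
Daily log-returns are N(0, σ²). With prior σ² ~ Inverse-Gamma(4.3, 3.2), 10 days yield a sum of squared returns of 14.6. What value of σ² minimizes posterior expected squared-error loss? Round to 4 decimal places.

Posterior: Inverse-Gamma(shape = 4.3+10/2 = 9.3, scale = 3.2+14.6/2 = 10.5).
Mode = β/(α+1) = 10.5/10.3 = 1.0194.
Mean = β/(α−1) = 10.5/8.3 = 1.2651.
Squared-error loss ⇒ the optimal estimator is the posterior mean.

1.2651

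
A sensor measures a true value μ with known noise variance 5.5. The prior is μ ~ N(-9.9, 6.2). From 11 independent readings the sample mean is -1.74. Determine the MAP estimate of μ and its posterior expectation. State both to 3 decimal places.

Posterior for μ is Normal. Precision-weighted mean: (1/6.2·-9.9 + 11/5.5·-1.74) / (1/6.2 + 11/5.5) = -2.349.
A Normal posterior is symmetric, so mode = mean.

MAP = -2.349; posterior mean = -2.349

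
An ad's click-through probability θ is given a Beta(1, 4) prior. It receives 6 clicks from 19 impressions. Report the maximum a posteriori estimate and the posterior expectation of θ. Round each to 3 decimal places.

MAP = 0.273; posterior mean = 0.292

Posterior: Beta(1+6, 4+13) = Beta(7, 17).
Mode = (7−1)/(7+17−2) = 6/22 = 0.273.
Mean = 7/(7+17) = 7/24 = 0.292.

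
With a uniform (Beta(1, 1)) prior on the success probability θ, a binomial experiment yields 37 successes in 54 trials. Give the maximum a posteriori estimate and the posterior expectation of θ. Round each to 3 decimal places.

Posterior: Beta(1+37, 1+17) = Beta(38, 18).
Mode = (38−1)/(38+18−2) = 37/54 = 0.685.
With a flat prior the MAP equals the MLE, 37/54.
Mean = 38/(38+18) = 38/56 = 0.679.
The mean is pulled below the mode by the posterior's left skew.

θ_MAP = 0.685, E[θ|data] = 0.679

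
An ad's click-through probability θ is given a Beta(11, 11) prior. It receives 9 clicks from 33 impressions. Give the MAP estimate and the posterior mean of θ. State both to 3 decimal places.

MAP = 0.358; posterior mean = 0.364

Posterior: Beta(11+9, 11+24) = Beta(20, 35).
Mode = (20−1)/(20+35−2) = 19/53 = 0.358.
Mean = 20/(20+35) = 20/55 = 0.364.
Mean > mode: the posterior has a right tail.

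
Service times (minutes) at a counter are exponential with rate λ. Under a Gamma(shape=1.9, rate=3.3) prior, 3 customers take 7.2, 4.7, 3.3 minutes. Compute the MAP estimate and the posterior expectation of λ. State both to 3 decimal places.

MAP: 0.211. Posterior mean: 0.265.

Σ times = 15.2. Posterior: Gamma(shape = 1.9+3 = 4.9, rate = 3.3+15.2 = 18.5).
Mode = (α−1)/β = 3.9/18.5 = 0.211.
Mean = α/β = 4.9/18.5 = 0.265.
The mean is pulled above the mode by the posterior's right skew.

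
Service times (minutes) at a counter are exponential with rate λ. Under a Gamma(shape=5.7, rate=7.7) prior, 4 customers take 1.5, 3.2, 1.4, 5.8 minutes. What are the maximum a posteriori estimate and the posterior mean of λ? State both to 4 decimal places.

MAP = 0.4439, posterior mean = 0.4949

Σ times = 11.9. Posterior: Gamma(shape = 5.7+4 = 9.7, rate = 7.7+11.9 = 19.6).
Mode = (α−1)/β = 8.7/19.6 = 0.4439.
Mean = α/β = 9.7/19.6 = 0.4949.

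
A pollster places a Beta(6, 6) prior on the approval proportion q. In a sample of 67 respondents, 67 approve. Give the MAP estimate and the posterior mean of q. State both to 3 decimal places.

Posterior: Beta(6+67, 6+0) = Beta(73, 6).
Mode = (73−1)/(73+6−2) = 72/77 = 0.935.
Mean = 73/(73+6) = 73/79 = 0.924.

MAP = 0.935; posterior mean = 0.924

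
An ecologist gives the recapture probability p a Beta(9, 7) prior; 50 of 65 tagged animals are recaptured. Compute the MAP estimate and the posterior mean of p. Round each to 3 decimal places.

p_MAP = 0.734, E[p|data] = 0.728

Posterior: Beta(9+50, 7+15) = Beta(59, 22).
Mode = (59−1)/(59+22−2) = 58/79 = 0.734.
Mean = 59/(59+22) = 59/81 = 0.728.
Left-skewed posterior ⇒ mean < mode.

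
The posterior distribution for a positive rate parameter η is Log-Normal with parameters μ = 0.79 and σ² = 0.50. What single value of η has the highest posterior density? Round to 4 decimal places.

1.3364

Mode = exp(μ − σ²) = exp(0.29) = 1.3364.
Mean = exp(μ + σ²/2) = exp(1.040) = 2.8292.
This is the posterior mode — the MAP estimate.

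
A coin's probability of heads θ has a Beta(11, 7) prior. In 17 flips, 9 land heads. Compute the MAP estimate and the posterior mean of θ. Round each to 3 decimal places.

θ_MAP = 0.576, E[θ|data] = 0.571

Posterior: Beta(11+9, 7+8) = Beta(20, 15).
Mode = (20−1)/(20+15−2) = 19/33 = 0.576.
Mean = 20/(20+15) = 20/35 = 0.571.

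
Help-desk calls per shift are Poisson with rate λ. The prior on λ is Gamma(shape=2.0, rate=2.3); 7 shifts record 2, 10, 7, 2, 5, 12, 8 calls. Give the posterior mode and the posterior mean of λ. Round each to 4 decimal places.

λ_MAP = 5.0538, E[λ|data] = 5.1613

Σ counts = 46. Posterior: Gamma(shape = 2.0+46 = 48.0, rate = 2.3+7 = 9.3).
Mode = (α−1)/β = 47.0/9.3 = 5.0538.
Mean = α/β = 48.0/9.3 = 5.1613.
Right-skewed posterior ⇒ mode < mean.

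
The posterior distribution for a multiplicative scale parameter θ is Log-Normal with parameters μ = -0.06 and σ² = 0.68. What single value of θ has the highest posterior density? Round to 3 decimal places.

0.477

Mode = exp(μ − σ²) = exp(-0.74) = 0.477.
Mean = exp(μ + σ²/2) = exp(0.280) = 1.323.
This is the posterior mode — the MAP estimate.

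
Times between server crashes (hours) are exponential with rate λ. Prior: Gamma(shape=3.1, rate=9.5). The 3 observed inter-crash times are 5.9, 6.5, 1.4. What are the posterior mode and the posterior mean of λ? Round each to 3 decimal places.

MAP = 0.219; posterior mean = 0.262

Σ times = 13.8. Posterior: Gamma(shape = 3.1+3 = 6.1, rate = 9.5+13.8 = 23.3).
Mode = (α−1)/β = 5.1/23.3 = 0.219.
Mean = α/β = 6.1/23.3 = 0.262.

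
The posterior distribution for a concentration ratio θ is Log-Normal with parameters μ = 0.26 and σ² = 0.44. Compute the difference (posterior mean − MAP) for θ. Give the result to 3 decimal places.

Mode = exp(μ − σ²) = exp(-0.18) = 0.835.
Mean = exp(μ + σ²/2) = exp(0.480) = 1.616.
Difference = 1.616 − 0.835 = 0.781.

0.781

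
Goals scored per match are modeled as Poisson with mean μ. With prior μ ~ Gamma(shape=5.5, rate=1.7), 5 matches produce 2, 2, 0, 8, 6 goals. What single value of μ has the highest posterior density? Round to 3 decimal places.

3.358

Σ counts = 18. Posterior: Gamma(shape = 5.5+18 = 23.5, rate = 1.7+5 = 6.7).
Mode = (α−1)/β = 22.5/6.7 = 3.358.
Mean = α/β = 23.5/6.7 = 3.507.
This is the posterior mode — the MAP estimate.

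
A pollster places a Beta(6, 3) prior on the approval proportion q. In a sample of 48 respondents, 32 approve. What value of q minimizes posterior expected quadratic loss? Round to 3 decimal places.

Posterior: Beta(6+32, 3+16) = Beta(38, 19).
Mode = (38−1)/(38+19−2) = 37/55 = 0.673.
Mean = 38/(38+19) = 38/57 = 0.667.
Quadratic loss ⇒ the optimal estimator is the posterior mean.

0.667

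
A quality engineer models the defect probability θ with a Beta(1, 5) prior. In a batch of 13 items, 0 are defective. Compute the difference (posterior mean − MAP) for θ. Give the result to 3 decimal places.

0.053

Posterior: Beta(1+0, 5+13) = Beta(1, 18).
Since α = 1 ≤ 1 and β > 1, the Beta density is monotone decreasing on [0,1]; the mode is at 0.
Mean = 1/(1+18) = 0.053.
Difference = 0.053 − 0.000 = 0.053.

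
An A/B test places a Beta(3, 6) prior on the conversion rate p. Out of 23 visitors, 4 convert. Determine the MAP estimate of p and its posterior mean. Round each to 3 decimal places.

MAP = 0.200, posterior mean = 0.219

Posterior: Beta(3+4, 6+19) = Beta(7, 25).
Mode = (7−1)/(7+25−2) = 6/30 = 0.200.
Mean = 7/(7+25) = 7/32 = 0.219.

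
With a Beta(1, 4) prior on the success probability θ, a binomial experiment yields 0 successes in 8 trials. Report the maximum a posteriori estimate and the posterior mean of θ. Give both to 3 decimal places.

Posterior: Beta(1+0, 4+8) = Beta(1, 12).
Since α = 1 ≤ 1 and β > 1, the Beta density is monotone decreasing on [0,1]; the mode is at 0.
Mean = 1/(1+12) = 0.077.
Right-skewed posterior ⇒ mode < mean.

maximum a posteriori estimate = 0.000, posterior mean = 0.077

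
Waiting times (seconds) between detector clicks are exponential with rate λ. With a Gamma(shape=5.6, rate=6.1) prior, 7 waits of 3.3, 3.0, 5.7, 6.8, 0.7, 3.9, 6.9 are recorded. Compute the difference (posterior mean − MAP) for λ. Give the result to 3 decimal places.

0.027

Σ times = 30.3. Posterior: Gamma(shape = 5.6+7 = 12.6, rate = 6.1+30.3 = 36.4).
Mode = (α−1)/β = 11.6/36.4 = 0.319.
Mean = α/β = 12.6/36.4 = 0.346.
Difference = 0.346 − 0.319 = 0.027.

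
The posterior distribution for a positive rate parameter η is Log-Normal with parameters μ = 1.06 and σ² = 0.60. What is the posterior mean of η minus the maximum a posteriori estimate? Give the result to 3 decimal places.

2.312

Mode = exp(μ − σ²) = exp(0.46) = 1.584.
Mean = exp(μ + σ²/2) = exp(1.360) = 3.896.
Difference = 3.896 − 1.584 = 2.312.
The posterior is right-skewed, so the mean exceeds the mode.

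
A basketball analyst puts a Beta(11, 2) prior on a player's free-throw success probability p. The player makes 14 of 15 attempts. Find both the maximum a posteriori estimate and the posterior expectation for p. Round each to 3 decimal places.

MAP = 0.923, posterior mean = 0.893

Posterior: Beta(11+14, 2+1) = Beta(25, 3).
Mode = (25−1)/(25+3−2) = 24/26 = 0.923.
Mean = 25/(25+3) = 25/28 = 0.893.
Mode > mean: the posterior has a left tail.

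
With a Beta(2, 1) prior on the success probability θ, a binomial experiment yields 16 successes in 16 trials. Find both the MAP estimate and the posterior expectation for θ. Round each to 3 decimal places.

MAP estimate = 1.000, posterior expectation = 0.947

Posterior: Beta(2+16, 1+0) = Beta(18, 1).
Since β = 1 ≤ 1 and α > 1, the Beta density is monotone increasing on [0,1]; the mode is at 1.
Mean = 18/(18+1) = 0.947.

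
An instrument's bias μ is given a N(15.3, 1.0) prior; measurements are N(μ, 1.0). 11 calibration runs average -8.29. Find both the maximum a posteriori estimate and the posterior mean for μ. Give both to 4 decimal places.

Posterior for μ is Normal. Precision-weighted mean: (1/1.0·15.3 + 11/1.0·-8.29) / (1/1.0 + 11/1.0) = -6.3242.
A Normal posterior is symmetric, so mode = mean.

MAP = -6.3242; posterior mean = -6.3242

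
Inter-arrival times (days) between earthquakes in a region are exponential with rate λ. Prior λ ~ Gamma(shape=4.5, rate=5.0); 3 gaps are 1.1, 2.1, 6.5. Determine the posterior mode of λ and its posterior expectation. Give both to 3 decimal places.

Σ times = 9.7. Posterior: Gamma(shape = 4.5+3 = 7.5, rate = 5.0+9.7 = 14.7).
Mode = (α−1)/β = 6.5/14.7 = 0.442.
Mean = α/β = 7.5/14.7 = 0.510.

posterior mode = 0.442, posterior expectation = 0.510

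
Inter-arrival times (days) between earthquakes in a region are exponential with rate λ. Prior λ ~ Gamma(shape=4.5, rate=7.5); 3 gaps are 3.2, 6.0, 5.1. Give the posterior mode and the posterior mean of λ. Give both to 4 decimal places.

Σ times = 14.3. Posterior: Gamma(shape = 4.5+3 = 7.5, rate = 7.5+14.3 = 21.8).
Mode = (α−1)/β = 6.5/21.8 = 0.2982.
Mean = α/β = 7.5/21.8 = 0.3440.

MAP = 0.2982, posterior mean = 0.3440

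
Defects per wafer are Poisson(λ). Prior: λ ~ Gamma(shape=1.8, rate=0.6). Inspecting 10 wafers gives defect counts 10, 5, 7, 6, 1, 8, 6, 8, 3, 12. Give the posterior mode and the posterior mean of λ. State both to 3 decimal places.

MAP = 6.302, posterior mean = 6.396

Σ counts = 66. Posterior: Gamma(shape = 1.8+66 = 67.8, rate = 0.6+10 = 10.6).
Mode = (α−1)/β = 66.8/10.6 = 6.302.
Mean = α/β = 67.8/10.6 = 6.396.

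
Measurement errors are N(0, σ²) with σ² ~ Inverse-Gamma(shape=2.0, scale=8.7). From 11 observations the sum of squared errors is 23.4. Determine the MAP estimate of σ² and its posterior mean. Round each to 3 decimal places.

Posterior: Inverse-Gamma(shape = 2.0+11/2 = 7.5, scale = 8.7+23.4/2 = 20.4).
Mode = β/(α+1) = 20.4/8.5 = 2.400.
Mean = β/(α−1) = 20.4/6.5 = 3.138.
The posterior is right-skewed, so the mean exceeds the mode.

MAP = 2.400, posterior mean = 3.138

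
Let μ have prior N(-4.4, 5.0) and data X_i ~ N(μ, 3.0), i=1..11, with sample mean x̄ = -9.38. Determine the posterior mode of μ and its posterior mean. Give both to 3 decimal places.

MAP: -9.122. Posterior mean: -9.122.

Posterior for μ is Normal. Precision-weighted mean: (1/5.0·-4.4 + 11/3.0·-9.38) / (1/5.0 + 11/3.0) = -9.122.
A Normal posterior is symmetric, so mode = mean.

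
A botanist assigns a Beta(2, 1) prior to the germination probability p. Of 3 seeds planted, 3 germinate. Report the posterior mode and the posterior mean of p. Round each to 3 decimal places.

MAP: 1.000. Posterior mean: 0.833.

Posterior: Beta(2+3, 1+0) = Beta(5, 1).
Since β = 1 ≤ 1 and α > 1, the Beta density is monotone increasing on [0,1]; the mode is at 1.
Mean = 5/(5+1) = 0.833.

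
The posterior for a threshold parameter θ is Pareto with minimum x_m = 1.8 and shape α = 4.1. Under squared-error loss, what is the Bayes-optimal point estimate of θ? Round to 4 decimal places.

2.3806

The Pareto density is strictly decreasing on [x_m, ∞), so the mode is x_m = 1.8000.
Mean = α·x_m/(α−1) = 4.1·1.8/3.1 = 2.3806.
Squared-error loss ⇒ the optimal estimator is the posterior mean.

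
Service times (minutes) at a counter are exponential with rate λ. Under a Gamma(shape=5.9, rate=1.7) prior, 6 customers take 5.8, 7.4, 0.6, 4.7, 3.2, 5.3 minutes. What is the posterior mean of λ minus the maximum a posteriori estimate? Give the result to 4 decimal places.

Σ times = 27.0. Posterior: Gamma(shape = 5.9+6 = 11.9, rate = 1.7+27.0 = 28.7).
Mode = (α−1)/β = 10.9/28.7 = 0.3798.
Mean = α/β = 11.9/28.7 = 0.4146.
Difference = 0.4146 − 0.3798 = 0.0348.

0.0348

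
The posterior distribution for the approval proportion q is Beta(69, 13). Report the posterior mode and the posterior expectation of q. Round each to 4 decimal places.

posterior mode = 0.8500, posterior expectation = 0.8415

Mode = (69−1)/(69+13−2) = 68/80 = 0.8500.
Mean = 69/(69+13) = 69/82 = 0.8415.
Left-skewed posterior ⇒ mean < mode.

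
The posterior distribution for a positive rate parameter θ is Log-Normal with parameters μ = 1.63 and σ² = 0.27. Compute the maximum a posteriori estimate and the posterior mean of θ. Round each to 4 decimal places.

MAP = 3.8962, posterior mean = 5.8416

Mode = exp(μ − σ²) = exp(1.36) = 3.8962.
Mean = exp(μ + σ²/2) = exp(1.765) = 5.8416.
The mean is pulled above the mode by the posterior's right skew.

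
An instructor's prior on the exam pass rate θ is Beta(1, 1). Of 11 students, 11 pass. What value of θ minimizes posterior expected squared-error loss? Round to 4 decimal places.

Posterior: Beta(1+11, 1+0) = Beta(12, 1).
Since β = 1 ≤ 1 and α > 1, the Beta density is monotone increasing on [0,1]; the mode is at 1.
Mean = 12/(12+1) = 0.9231.
Squared-error loss ⇒ the optimal estimator is the posterior mean.

0.9231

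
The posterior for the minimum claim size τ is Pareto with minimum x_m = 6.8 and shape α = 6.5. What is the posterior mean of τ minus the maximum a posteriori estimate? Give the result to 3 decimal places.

1.236

The Pareto density is strictly decreasing on [x_m, ∞), so the mode is x_m = 6.800.
Mean = α·x_m/(α−1) = 6.5·6.8/5.5 = 8.036.
Difference = 8.036 − 6.800 = 1.236.
The posterior is right-skewed, so the mean exceeds the mode.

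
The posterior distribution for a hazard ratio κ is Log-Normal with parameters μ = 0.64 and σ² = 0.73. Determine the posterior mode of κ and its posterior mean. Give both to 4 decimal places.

Mode = exp(μ − σ²) = exp(-0.09) = 0.9139.
Mean = exp(μ + σ²/2) = exp(1.005) = 2.7319.

posterior mode = 0.9139, posterior mean = 2.7319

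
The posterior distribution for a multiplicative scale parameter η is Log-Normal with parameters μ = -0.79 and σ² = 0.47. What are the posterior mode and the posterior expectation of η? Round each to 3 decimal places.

η_MAP = 0.284, E[η|data] = 0.574

Mode = exp(μ − σ²) = exp(-1.26) = 0.284.
Mean = exp(μ + σ²/2) = exp(-0.555) = 0.574.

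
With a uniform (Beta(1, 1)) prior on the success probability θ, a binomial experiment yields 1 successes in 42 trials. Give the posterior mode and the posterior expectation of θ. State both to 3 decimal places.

Posterior: Beta(1+1, 1+41) = Beta(2, 42).
Mode = (2−1)/(2+42−2) = 1/42 = 0.024.
With a flat prior the MAP equals the MLE, 1/42.
Mean = 2/(2+42) = 2/44 = 0.045.

θ_MAP = 0.024, E[θ|data] = 0.045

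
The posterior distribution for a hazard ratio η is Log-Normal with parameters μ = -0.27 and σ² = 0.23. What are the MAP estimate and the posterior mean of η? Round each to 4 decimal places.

MAP estimate = 0.6065, posterior mean = 0.8564

Mode = exp(μ − σ²) = exp(-0.50) = 0.6065.
Mean = exp(μ + σ²/2) = exp(-0.155) = 0.8564.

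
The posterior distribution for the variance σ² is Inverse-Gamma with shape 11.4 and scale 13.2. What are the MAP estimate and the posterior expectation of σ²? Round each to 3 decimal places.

MAP estimate = 1.065, posterior expectation = 1.269

Mode = β/(α+1) = 13.2/12.4 = 1.065.
Mean = β/(α−1) = 13.2/10.4 = 1.269.
The posterior is right-skewed, so the mean exceeds the mode.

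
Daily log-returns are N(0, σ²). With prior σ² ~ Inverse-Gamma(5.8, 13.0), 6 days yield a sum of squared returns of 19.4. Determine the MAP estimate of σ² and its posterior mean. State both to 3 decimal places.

MAP = 2.316, posterior mean = 2.910

Posterior: Inverse-Gamma(shape = 5.8+6/2 = 8.8, scale = 13.0+19.4/2 = 22.7).
Mode = β/(α+1) = 22.7/9.8 = 2.316.
Mean = β/(α−1) = 22.7/7.8 = 2.910.
The posterior is right-skewed, so the mean exceeds the mode.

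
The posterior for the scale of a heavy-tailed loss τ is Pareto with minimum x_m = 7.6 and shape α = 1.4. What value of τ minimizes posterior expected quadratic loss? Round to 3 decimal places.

The Pareto density is strictly decreasing on [x_m, ∞), so the mode is x_m = 7.600.
Mean = α·x_m/(α−1) = 1.4·7.6/0.4 = 26.600.
Quadratic loss ⇒ the optimal estimator is the posterior mean.

26.600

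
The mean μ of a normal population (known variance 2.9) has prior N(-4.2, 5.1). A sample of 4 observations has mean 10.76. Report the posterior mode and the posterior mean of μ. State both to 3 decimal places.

MAP: 8.898. Posterior mean: 8.898.

Posterior for μ is Normal. Precision-weighted mean: (1/5.1·-4.2 + 4/2.9·10.76) / (1/5.1 + 4/2.9) = 8.898.
A Normal posterior is symmetric, so mode = mean.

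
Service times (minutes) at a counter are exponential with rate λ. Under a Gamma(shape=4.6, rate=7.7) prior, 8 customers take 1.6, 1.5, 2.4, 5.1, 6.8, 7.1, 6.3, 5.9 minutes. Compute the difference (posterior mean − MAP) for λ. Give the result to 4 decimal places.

0.0225

Σ times = 36.7. Posterior: Gamma(shape = 4.6+8 = 12.6, rate = 7.7+36.7 = 44.4).
Mode = (α−1)/β = 11.6/44.4 = 0.2613.
Mean = α/β = 12.6/44.4 = 0.2838.
Difference = 0.2838 − 0.2613 = 0.0225.
Mean > mode: the posterior has a right tail.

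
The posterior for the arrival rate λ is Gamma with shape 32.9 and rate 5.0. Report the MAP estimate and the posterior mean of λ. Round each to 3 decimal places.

MAP estimate = 6.380, posterior mean = 6.580

Mode = (α−1)/β = 31.9/5.0 = 6.380.
Mean = α/β = 32.9/5.0 = 6.580.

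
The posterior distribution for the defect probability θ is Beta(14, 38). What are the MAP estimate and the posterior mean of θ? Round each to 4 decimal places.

MAP = 0.2600; posterior mean = 0.2692

Mode = (14−1)/(14+38−2) = 13/50 = 0.2600.
Mean = 14/(14+38) = 14/52 = 0.2692.
The mean is pulled above the mode by the posterior's right skew.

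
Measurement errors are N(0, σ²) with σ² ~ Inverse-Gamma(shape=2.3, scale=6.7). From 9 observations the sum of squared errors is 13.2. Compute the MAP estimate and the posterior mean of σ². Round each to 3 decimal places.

MAP estimate = 1.705, posterior mean = 2.293

Posterior: Inverse-Gamma(shape = 2.3+9/2 = 6.8, scale = 6.7+13.2/2 = 13.3).
Mode = β/(α+1) = 13.3/7.8 = 1.705.
Mean = β/(α−1) = 13.3/5.8 = 2.293.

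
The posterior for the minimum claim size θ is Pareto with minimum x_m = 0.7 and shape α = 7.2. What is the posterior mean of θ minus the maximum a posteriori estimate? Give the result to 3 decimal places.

0.113

The Pareto density is strictly decreasing on [x_m, ∞), so the mode is x_m = 0.700.
Mean = α·x_m/(α−1) = 7.2·0.7/6.2 = 0.813.
Difference = 0.813 − 0.700 = 0.113.
The posterior is right-skewed, so the mean exceeds the mode.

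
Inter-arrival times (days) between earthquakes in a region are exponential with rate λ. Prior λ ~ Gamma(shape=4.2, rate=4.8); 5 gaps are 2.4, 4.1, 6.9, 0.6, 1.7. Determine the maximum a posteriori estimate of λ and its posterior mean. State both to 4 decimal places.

Σ times = 15.7. Posterior: Gamma(shape = 4.2+5 = 9.2, rate = 4.8+15.7 = 20.5).
Mode = (α−1)/β = 8.2/20.5 = 0.4000.
Mean = α/β = 9.2/20.5 = 0.4488.
The mean is pulled above the mode by the posterior's right skew.

MAP = 0.4000, posterior mean = 0.4488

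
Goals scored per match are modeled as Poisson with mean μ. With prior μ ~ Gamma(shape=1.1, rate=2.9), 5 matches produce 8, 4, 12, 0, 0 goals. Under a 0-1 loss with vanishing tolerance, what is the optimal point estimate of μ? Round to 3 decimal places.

3.051

Σ counts = 24. Posterior: Gamma(shape = 1.1+24 = 25.1, rate = 2.9+5 = 7.9).
Mode = (α−1)/β = 24.1/7.9 = 3.051.
Mean = α/β = 25.1/7.9 = 3.177.
This is the posterior mode — the MAP estimate.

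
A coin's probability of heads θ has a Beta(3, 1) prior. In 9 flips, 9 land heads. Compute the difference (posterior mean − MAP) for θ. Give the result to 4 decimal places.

Posterior: Beta(3+9, 1+0) = Beta(12, 1).
Since β = 1 ≤ 1 and α > 1, the Beta density is monotone increasing on [0,1]; the mode is at 1.
Mean = 12/(12+1) = 0.9231.
Difference = 0.9231 − 1.0000 = -0.0769.

-0.0769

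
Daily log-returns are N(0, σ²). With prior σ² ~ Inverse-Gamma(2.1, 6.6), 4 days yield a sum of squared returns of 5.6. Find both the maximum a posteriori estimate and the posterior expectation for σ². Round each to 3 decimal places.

maximum a posteriori estimate = 1.843, posterior expectation = 3.032

Posterior: Inverse-Gamma(shape = 2.1+4/2 = 4.1, scale = 6.6+5.6/2 = 9.4).
Mode = β/(α+1) = 9.4/5.1 = 1.843.
Mean = β/(α−1) = 9.4/3.1 = 3.032.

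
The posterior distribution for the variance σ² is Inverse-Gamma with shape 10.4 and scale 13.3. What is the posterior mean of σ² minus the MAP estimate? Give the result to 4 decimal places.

Mode = β/(α+1) = 13.3/11.4 = 1.1667.
Mean = β/(α−1) = 13.3/9.4 = 1.4149.
Difference = 1.4149 − 1.1667 = 0.2482.

0.2482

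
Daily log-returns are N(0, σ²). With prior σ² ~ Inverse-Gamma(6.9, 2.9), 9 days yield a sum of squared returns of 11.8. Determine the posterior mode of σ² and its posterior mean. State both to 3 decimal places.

MAP = 0.710, posterior mean = 0.846

Posterior: Inverse-Gamma(shape = 6.9+9/2 = 11.4, scale = 2.9+11.8/2 = 8.8).
Mode = β/(α+1) = 8.8/12.4 = 0.710.
Mean = β/(α−1) = 8.8/10.4 = 0.846.
Right-skewed posterior ⇒ mode < mean.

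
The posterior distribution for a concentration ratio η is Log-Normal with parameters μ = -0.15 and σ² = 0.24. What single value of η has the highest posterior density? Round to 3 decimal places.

Mode = exp(μ − σ²) = exp(-0.39) = 0.677.
Mean = exp(μ + σ²/2) = exp(-0.030) = 0.970.
This is the posterior mode — the MAP estimate.

0.677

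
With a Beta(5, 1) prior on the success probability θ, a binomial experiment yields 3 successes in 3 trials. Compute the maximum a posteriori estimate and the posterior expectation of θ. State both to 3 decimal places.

MAP = 1.000, posterior mean = 0.889

Posterior: Beta(5+3, 1+0) = Beta(8, 1).
Since β = 1 ≤ 1 and α > 1, the Beta density is monotone increasing on [0,1]; the mode is at 1.
Mean = 8/(8+1) = 0.889.
The posterior is left-skewed, so the mode exceeds the mean.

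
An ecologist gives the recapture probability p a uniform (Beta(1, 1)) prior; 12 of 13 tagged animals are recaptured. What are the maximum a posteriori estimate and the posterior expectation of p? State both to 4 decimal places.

MAP = 0.9231; posterior mean = 0.8667

Posterior: Beta(1+12, 1+1) = Beta(13, 2).
Mode = (13−1)/(13+2−2) = 12/13 = 0.9231.
Mean = 13/(13+2) = 13/15 = 0.8667.
The posterior is left-skewed, so the mode exceeds the mean.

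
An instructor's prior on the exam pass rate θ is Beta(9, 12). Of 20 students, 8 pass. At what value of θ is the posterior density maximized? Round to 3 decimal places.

Posterior: Beta(9+8, 12+12) = Beta(17, 24).
Mode = (17−1)/(17+24−2) = 16/39 = 0.410.
Mean = 17/(17+24) = 17/41 = 0.415.
This is the posterior mode — the MAP estimate.

0.410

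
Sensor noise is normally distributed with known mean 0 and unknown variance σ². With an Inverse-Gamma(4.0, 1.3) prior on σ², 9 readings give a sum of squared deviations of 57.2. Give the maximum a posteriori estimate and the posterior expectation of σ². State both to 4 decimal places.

Posterior: Inverse-Gamma(shape = 4.0+9/2 = 8.5, scale = 1.3+57.2/2 = 29.9).
Mode = β/(α+1) = 29.9/9.5 = 3.1474.
Mean = β/(α−1) = 29.9/7.5 = 3.9867.

MAP: 3.1474. Posterior mean: 3.9867.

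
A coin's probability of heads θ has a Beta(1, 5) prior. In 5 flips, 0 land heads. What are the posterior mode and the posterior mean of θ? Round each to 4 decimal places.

Posterior: Beta(1+0, 5+5) = Beta(1, 10).
Since α = 1 ≤ 1 and β > 1, the Beta density is monotone decreasing on [0,1]; the mode is at 0.
Mean = 1/(1+10) = 0.0909.
Mean > mode: the posterior has a right tail.

posterior mode = 0.0000, posterior mean = 0.0909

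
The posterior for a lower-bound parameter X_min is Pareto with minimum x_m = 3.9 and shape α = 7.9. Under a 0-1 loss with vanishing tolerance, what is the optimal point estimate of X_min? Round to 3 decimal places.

3.900

The Pareto density is strictly decreasing on [x_m, ∞), so the mode is x_m = 3.900.
Mean = α·x_m/(α−1) = 7.9·3.9/6.9 = 4.465.
This is the posterior mode — the MAP estimate.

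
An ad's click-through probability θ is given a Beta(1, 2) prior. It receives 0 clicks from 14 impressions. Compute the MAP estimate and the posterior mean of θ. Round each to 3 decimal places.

MAP estimate = 0.000, posterior mean = 0.059

Posterior: Beta(1+0, 2+14) = Beta(1, 16).
Since α = 1 ≤ 1 and β > 1, the Beta density is monotone decreasing on [0,1]; the mode is at 0.
Mean = 1/(1+16) = 0.059.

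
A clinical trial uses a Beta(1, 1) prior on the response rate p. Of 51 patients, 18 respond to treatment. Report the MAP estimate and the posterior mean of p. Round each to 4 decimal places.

MAP estimate = 0.3529, posterior mean = 0.3585

Posterior: Beta(1+18, 1+33) = Beta(19, 34).
Mode = (19−1)/(19+34−2) = 18/51 = 0.3529.
With a flat prior the MAP equals the MLE, 18/51.
Mean = 19/(19+34) = 19/53 = 0.3585.
The posterior is right-skewed, so the mean exceeds the mode.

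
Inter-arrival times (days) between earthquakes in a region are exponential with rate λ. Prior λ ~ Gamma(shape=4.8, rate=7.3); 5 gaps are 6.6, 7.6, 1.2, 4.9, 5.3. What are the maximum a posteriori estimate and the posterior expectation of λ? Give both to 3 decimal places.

MAP = 0.267, posterior mean = 0.298

Σ times = 25.6. Posterior: Gamma(shape = 4.8+5 = 9.8, rate = 7.3+25.6 = 32.9).
Mode = (α−1)/β = 8.8/32.9 = 0.267.
Mean = α/β = 9.8/32.9 = 0.298.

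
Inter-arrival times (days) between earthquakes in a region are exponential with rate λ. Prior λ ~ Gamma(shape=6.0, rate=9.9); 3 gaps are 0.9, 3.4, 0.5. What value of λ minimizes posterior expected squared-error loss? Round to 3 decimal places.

Σ times = 4.8. Posterior: Gamma(shape = 6.0+3 = 9.0, rate = 9.9+4.8 = 14.7).
Mode = (α−1)/β = 8.0/14.7 = 0.544.
Mean = α/β = 9.0/14.7 = 0.612.
Squared-error loss ⇒ the optimal estimator is the posterior mean.

0.612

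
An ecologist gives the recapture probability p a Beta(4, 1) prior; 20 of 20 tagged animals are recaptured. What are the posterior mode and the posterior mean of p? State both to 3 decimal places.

Posterior: Beta(4+20, 1+0) = Beta(24, 1).
Since β = 1 ≤ 1 and α > 1, the Beta density is monotone increasing on [0,1]; the mode is at 1.
Mean = 24/(24+1) = 0.960.

MAP: 1.000. Posterior mean: 0.960.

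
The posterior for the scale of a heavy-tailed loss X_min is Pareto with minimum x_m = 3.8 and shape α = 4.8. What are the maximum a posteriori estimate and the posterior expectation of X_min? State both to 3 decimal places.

The Pareto density is strictly decreasing on [x_m, ∞), so the mode is x_m = 3.800.
Mean = α·x_m/(α−1) = 4.8·3.8/3.8 = 4.800.
Mean > mode: the posterior has a right tail.

X_min_MAP = 3.800, E[X_min|data] = 4.800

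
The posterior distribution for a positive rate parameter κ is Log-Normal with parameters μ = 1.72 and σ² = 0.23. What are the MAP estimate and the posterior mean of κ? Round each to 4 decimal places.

MAP estimate = 4.4371, posterior mean = 6.2651

Mode = exp(μ − σ²) = exp(1.49) = 4.4371.
Mean = exp(μ + σ²/2) = exp(1.835) = 6.2651.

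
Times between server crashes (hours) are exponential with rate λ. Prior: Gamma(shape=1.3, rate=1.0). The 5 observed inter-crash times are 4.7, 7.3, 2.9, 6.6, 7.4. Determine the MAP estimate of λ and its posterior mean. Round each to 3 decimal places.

Σ times = 28.9. Posterior: Gamma(shape = 1.3+5 = 6.3, rate = 1.0+28.9 = 29.9).
Mode = (α−1)/β = 5.3/29.9 = 0.177.
Mean = α/β = 6.3/29.9 = 0.211.
Right-skewed posterior ⇒ mode < mean.

MAP: 0.177. Posterior mean: 0.211.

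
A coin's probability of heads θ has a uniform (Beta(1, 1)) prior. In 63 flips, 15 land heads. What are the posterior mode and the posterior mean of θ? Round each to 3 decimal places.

MAP = 0.238; posterior mean = 0.246

Posterior: Beta(1+15, 1+48) = Beta(16, 49).
Mode = (16−1)/(16+49−2) = 15/63 = 0.238.
With a flat prior the MAP equals the MLE, 15/63.
Mean = 16/(16+49) = 16/65 = 0.246.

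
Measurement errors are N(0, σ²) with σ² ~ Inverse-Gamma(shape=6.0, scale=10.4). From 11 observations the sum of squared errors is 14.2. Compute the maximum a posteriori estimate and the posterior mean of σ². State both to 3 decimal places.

Posterior: Inverse-Gamma(shape = 6.0+11/2 = 11.5, scale = 10.4+14.2/2 = 17.5).
Mode = β/(α+1) = 17.5/12.5 = 1.400.
Mean = β/(α−1) = 17.5/10.5 = 1.667.

MAP: 1.400. Posterior mean: 1.667.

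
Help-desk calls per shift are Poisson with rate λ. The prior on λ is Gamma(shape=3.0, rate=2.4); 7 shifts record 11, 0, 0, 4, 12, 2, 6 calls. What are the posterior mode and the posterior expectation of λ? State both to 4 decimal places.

MAP = 3.9362, posterior mean = 4.0426

Σ counts = 35. Posterior: Gamma(shape = 3.0+35 = 38.0, rate = 2.4+7 = 9.4).
Mode = (α−1)/β = 37.0/9.4 = 3.9362.
Mean = α/β = 38.0/9.4 = 4.0426.
Right-skewed posterior ⇒ mode < mean.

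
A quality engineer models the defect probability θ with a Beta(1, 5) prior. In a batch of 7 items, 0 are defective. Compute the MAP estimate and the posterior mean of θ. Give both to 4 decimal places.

θ_MAP = 0.0000, E[θ|data] = 0.0769

Posterior: Beta(1+0, 5+7) = Beta(1, 12).
Since α = 1 ≤ 1 and β > 1, the Beta density is monotone decreasing on [0,1]; the mode is at 0.
Mean = 1/(1+12) = 0.0769.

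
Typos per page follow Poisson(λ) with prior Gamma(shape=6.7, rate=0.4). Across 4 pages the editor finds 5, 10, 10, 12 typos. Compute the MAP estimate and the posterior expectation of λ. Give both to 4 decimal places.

MAP = 9.7045; posterior mean = 9.9318

Σ counts = 37. Posterior: Gamma(shape = 6.7+37 = 43.7, rate = 0.4+4 = 4.4).
Mode = (α−1)/β = 42.7/4.4 = 9.7045.
Mean = α/β = 43.7/4.4 = 9.9318.
The mean is pulled above the mode by the posterior's right skew.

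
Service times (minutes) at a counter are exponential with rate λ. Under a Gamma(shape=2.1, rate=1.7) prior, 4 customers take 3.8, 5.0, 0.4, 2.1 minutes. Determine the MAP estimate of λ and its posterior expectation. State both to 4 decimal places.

Σ times = 11.3. Posterior: Gamma(shape = 2.1+4 = 6.1, rate = 1.7+11.3 = 13.0).
Mode = (α−1)/β = 5.1/13.0 = 0.3923.
Mean = α/β = 6.1/13.0 = 0.4692.

λ_MAP = 0.3923, E[λ|data] = 0.4692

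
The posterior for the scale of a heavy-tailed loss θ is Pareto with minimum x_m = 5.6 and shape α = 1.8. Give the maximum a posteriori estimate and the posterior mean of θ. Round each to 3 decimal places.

MAP = 5.600; posterior mean = 12.600

The Pareto density is strictly decreasing on [x_m, ∞), so the mode is x_m = 5.600.
Mean = α·x_m/(α−1) = 1.8·5.6/0.8 = 12.600.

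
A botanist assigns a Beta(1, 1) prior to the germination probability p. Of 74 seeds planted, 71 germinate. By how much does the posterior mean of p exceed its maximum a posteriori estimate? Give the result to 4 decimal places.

Posterior: Beta(1+71, 1+3) = Beta(72, 4).
Mode = (72−1)/(72+4−2) = 71/74 = 0.9595.
With a flat prior the MAP equals the MLE, 71/74.
Mean = 72/(72+4) = 72/76 = 0.9474.
Difference = 0.9474 − 0.9595 = -0.0121.
The posterior is left-skewed, so the mode exceeds the mean.

-0.0121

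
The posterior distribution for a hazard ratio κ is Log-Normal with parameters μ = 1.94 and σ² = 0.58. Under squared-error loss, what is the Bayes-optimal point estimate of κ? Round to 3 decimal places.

9.300

Mode = exp(μ − σ²) = exp(1.36) = 3.896.
Mean = exp(μ + σ²/2) = exp(2.230) = 9.300.
Squared-error loss ⇒ the optimal estimator is the posterior mean.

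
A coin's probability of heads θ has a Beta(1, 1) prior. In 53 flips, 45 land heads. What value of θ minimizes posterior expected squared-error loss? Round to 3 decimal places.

0.836

Posterior: Beta(1+45, 1+8) = Beta(46, 9).
Mode = (46−1)/(46+9−2) = 45/53 = 0.849.
With a flat prior the MAP equals the MLE, 45/53.
Mean = 46/(46+9) = 46/55 = 0.836.
Squared-error loss ⇒ the optimal estimator is the posterior mean.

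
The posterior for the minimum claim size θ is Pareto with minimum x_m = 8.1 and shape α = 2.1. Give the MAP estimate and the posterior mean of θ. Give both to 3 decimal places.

MAP: 8.100. Posterior mean: 15.464.

The Pareto density is strictly decreasing on [x_m, ∞), so the mode is x_m = 8.100.
Mean = α·x_m/(α−1) = 2.1·8.1/1.1 = 15.464.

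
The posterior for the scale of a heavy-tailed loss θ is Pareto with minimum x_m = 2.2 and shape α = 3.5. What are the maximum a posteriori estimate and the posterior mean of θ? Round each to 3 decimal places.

maximum a posteriori estimate = 2.200, posterior mean = 3.080

The Pareto density is strictly decreasing on [x_m, ∞), so the mode is x_m = 2.200.
Mean = α·x_m/(α−1) = 3.5·2.2/2.5 = 3.080.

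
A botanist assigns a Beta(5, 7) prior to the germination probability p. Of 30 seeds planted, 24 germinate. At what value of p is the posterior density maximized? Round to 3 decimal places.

Posterior: Beta(5+24, 7+6) = Beta(29, 13).
Mode = (29−1)/(29+13−2) = 28/40 = 0.700.
Mean = 29/(29+13) = 29/42 = 0.690.
This is the posterior mode — the MAP estimate.

0.700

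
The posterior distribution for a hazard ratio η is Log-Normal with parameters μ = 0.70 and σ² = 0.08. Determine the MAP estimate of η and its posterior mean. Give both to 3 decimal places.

Mode = exp(μ − σ²) = exp(0.62) = 1.859.
Mean = exp(μ + σ²/2) = exp(0.740) = 2.096.
Right-skewed posterior ⇒ mode < mean.

MAP: 1.859. Posterior mean: 2.096.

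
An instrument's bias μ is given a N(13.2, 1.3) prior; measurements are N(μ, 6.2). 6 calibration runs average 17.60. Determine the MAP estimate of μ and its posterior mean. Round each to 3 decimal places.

MAP = 15.651; posterior mean = 15.651

Posterior for μ is Normal. Precision-weighted mean: (1/1.3·13.2 + 6/6.2·17.60) / (1/1.3 + 6/6.2) = 15.651.
A Normal posterior is symmetric, so mode = mean.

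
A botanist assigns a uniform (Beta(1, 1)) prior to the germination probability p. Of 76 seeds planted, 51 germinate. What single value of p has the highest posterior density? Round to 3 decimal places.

Posterior: Beta(1+51, 1+25) = Beta(52, 26).
Mode = (52−1)/(52+26−2) = 51/76 = 0.671.
Mean = 52/(52+26) = 52/78 = 0.667.
This is the posterior mode — the MAP estimate.

0.671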